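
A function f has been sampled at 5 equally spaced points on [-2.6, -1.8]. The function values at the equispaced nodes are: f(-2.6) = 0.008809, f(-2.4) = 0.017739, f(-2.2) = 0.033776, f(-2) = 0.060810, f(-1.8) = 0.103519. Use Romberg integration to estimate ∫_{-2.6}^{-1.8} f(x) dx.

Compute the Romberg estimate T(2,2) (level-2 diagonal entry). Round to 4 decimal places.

T(0,0) (trapezoid, 1 panel, h=0.8000): 0.044931
T(1,0) (trapezoid, 2 panels, h=0.4000): 0.035976
T(2,0) (trapezoid, 4 panels, h=0.2000): 0.033698
T(1,1) = 0.035976 + (0.035976 − 0.044931)/3 = 0.032991
T(2,1) = 0.033698 + (0.033698 − 0.035976)/3 = 0.032939
T(2,2) = 0.032939 + (0.032939 − 0.032991)/15 = 0.032936

0.0329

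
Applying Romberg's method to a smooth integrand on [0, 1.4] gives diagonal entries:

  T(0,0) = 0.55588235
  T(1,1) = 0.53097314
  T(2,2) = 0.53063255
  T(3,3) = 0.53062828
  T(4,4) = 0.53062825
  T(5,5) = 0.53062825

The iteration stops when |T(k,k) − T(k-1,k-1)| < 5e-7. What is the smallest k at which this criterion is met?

k = 4

|T(1,1) − T(0,0)| = 0.02490921 ≥ 5e-7
|T(2,2) − T(1,1)| = 0.00034059 ≥ 5e-7
|T(3,3) − T(2,2)| = 0.00000427 ≥ 5e-7
|T(4,4) − T(3,3)| = 0.00000003 < 5e-7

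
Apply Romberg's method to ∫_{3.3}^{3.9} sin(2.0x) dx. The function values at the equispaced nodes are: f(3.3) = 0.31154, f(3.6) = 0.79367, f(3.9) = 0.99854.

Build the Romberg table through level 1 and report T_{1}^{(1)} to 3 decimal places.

T_{0}^{(0)} (trapezoid, 1 panel, h=0.6000): 0.39302
T_{1}^{(0)} (trapezoid, 2 panels, h=0.3000): 0.43461
T_{1}^{(1)} = 0.43461 + (0.43461 − 0.39302)/3 = 0.44847

0.448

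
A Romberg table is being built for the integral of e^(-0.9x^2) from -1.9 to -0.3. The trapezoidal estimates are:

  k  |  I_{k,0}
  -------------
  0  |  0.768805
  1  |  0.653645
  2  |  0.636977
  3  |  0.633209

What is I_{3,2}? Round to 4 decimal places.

0.6320

Richardson extrapolation on the trapezoidal column (denominator 4−1=3):
I_{2,1} = 0.636977 + (0.636977 − 0.653645)/3 = 0.631421
I_{3,1} = 0.633209 + (0.633209 − 0.636977)/3 = 0.631953
I_{3,2} = (16·0.631953 − 0.631421) / 15 = 0.631988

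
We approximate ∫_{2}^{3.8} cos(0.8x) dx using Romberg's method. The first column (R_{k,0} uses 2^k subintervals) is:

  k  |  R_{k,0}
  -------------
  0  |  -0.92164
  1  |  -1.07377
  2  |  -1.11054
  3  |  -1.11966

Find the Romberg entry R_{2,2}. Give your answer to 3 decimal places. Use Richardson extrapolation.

-1.123

Richardson extrapolation on the trapezoidal column (denominator 4−1=3):
R_{1,1} = -1.07377 + (-1.07377 − (-0.92164))/3 = -1.12448
R_{2,1} = (4·(-1.11054) − (-1.07377)) / 3 = -1.12280
R_{2,2} = -1.12280 + (-1.12280 − (-1.12448))/15 = -1.12269
(Column j=1 coincides with Simpson's rule on the same nodes.)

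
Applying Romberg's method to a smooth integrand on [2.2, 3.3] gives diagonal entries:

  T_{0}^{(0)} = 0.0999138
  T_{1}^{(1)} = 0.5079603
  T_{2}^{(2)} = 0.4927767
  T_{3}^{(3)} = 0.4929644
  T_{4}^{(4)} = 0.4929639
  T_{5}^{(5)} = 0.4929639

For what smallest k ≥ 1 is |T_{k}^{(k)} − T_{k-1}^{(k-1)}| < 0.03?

k = 2

|T_{1}^{(1)} − T_{0}^{(0)}| = 0.4080465 ≥ 0.03
|T_{2}^{(2)} − T_{1}^{(1)}| = 0.0151836 < 0.03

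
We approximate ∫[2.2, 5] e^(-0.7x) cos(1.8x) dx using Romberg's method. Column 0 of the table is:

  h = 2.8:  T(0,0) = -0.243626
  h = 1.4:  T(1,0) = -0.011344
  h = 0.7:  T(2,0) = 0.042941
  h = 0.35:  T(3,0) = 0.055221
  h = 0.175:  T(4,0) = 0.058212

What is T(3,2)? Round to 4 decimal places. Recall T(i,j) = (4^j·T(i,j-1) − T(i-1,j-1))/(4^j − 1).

0.0592

Richardson extrapolation on the trapezoidal column (denominator 4−1=3):
T(2,1) = (4·0.042941 − (-0.011344)) / 3 = 0.061036
T(3,1) = (4·0.055221 − 0.042941) / 3 = 0.059314
T(3,2) = 0.059314 + (0.059314 − 0.061036)/15 = 0.059199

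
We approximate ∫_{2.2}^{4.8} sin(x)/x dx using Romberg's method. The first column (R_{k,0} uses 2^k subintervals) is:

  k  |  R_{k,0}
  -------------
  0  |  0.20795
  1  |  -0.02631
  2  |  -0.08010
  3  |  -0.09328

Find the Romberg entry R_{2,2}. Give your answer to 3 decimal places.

R_{1,1} = (4·(-0.02631) − 0.20795) / 3 = -0.10440
R_{2,1} = -0.08010 + (-0.08010 − (-0.02631))/3 = -0.09803
R_{2,2} = (16·(-0.09803) − (-0.10440)) / 15 = -0.09761

-0.098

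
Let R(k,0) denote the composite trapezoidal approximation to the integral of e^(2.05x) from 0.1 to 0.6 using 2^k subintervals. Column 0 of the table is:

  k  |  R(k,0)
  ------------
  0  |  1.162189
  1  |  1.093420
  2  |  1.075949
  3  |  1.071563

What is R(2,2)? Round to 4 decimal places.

R(1,1) = (4·1.093420 − 1.162189) / 3 = 1.070497
R(2,1) = (4·1.075949 − 1.093420) / 3 = 1.070125
R(2,2) = (16·1.070125 − 1.070497) / 15 = 1.070100

1.0701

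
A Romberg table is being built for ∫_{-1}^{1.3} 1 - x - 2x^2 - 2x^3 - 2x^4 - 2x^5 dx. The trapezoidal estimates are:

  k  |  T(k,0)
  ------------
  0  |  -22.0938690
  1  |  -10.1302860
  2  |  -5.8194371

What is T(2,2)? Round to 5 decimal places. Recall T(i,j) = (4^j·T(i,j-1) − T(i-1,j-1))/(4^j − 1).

-4.26516

T(1,1) = -10.1302860 + (-10.1302860 − (-22.0938690))/3 = -6.1424250
T(2,1) = (4·(-5.8194371) − (-10.1302860)) / 3 = -4.3824875
T(2,2) = -4.3824875 + (-4.3824875 − (-6.1424250))/15 = -4.2651583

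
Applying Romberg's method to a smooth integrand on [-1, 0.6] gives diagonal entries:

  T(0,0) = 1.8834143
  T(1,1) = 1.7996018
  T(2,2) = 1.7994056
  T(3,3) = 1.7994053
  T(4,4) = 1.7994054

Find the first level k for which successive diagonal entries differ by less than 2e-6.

|T(1,1) − T(0,0)| = 0.0838125 ≥ 2e-6
|T(2,2) − T(1,1)| = 0.0001962 ≥ 2e-6
|T(3,3) − T(2,2)| = 0.0000003 < 2e-6

k = 3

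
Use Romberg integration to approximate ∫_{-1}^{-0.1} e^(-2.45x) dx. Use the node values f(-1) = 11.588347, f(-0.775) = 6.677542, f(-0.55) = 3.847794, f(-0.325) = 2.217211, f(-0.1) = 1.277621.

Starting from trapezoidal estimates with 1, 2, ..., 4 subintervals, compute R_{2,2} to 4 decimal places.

R_{0,0} (trapezoid, 1 panel, h=0.9000): 5.789686
R_{1,0} (trapezoid, 2 panels, h=0.4500): 4.626350
R_{2,0} (trapezoid, 4 panels, h=0.2250): 4.314494
R_{1,1} = 4.626350 + (4.626350 − 5.789686)/3 = 4.238571
R_{2,1} = 4.314494 + (4.314494 − 4.626350)/3 = 4.210542
R_{2,2} = 4.210542 + (4.210542 − 4.238571)/15 = 4.208673

4.2087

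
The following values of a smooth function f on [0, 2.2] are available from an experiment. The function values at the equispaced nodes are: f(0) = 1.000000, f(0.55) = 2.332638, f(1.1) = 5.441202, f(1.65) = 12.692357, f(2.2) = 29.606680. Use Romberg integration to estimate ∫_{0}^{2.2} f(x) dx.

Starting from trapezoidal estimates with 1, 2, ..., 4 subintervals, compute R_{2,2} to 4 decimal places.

18.5861

R_{0,0} (trapezoid, 1 panel, h=2.2000): 33.667348
R_{1,0} (trapezoid, 2 panels, h=1.1000): 22.818996
R_{2,0} (trapezoid, 4 panels, h=0.5500): 19.673245
R_{1,1} = 22.818996 + (22.818996 − 33.667348)/3 = 19.202879
R_{2,1} = 19.673245 + (19.673245 − 22.818996)/3 = 18.624661
R_{2,2} = 18.624661 + (18.624661 − 19.202879)/15 = 18.586113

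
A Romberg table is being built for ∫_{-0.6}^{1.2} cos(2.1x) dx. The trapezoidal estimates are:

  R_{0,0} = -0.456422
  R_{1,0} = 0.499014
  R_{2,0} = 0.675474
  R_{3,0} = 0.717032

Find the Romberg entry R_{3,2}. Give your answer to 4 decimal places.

R_{2,1} = (4·0.675474 − 0.499014) / 3 = 0.734294
R_{3,1} = (4·0.717032 − 0.675474) / 3 = 0.730885
R_{3,2} = (16·0.730885 − 0.734294) / 15 = 0.730658

0.7307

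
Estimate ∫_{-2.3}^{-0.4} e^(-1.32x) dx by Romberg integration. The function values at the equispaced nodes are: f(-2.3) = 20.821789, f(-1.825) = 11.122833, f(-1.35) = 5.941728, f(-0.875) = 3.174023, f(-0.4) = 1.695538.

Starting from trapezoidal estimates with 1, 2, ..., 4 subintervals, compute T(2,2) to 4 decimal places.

T(0,0) (trapezoid, 1 panel, h=1.9000): 21.391461
T(1,0) (trapezoid, 2 panels, h=0.9500): 16.340372
T(2,0) (trapezoid, 4 panels, h=0.4750): 14.961193
T(1,1) = 16.340372 + (16.340372 − 21.391461)/3 = 14.656676
T(2,1) = 14.961193 + (14.961193 − 16.340372)/3 = 14.501467
T(2,2) = 14.501467 + (14.501467 − 14.656676)/15 = 14.491120

14.4911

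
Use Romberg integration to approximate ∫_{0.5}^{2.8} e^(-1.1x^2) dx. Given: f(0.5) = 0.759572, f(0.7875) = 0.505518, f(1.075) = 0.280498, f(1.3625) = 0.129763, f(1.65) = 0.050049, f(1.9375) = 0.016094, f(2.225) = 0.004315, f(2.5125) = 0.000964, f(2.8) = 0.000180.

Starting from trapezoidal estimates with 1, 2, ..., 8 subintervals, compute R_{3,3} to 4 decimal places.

0.3874

R_{0,0} (trapezoid, 1 panel, h=2.3000): 0.873715
R_{1,0} (trapezoid, 2 panels, h=1.1500): 0.494414
R_{2,0} (trapezoid, 4 panels, h=0.5750): 0.410974
R_{3,0} (trapezoid, 8 panels, h=0.2875): 0.393035
R_{1,1} = 0.494414 + (0.494414 − 0.873715)/3 = 0.367980
R_{2,1} = 0.410974 + (0.410974 − 0.494414)/3 = 0.383161
R_{3,1} = 0.393035 + (0.393035 − 0.410974)/3 = 0.387055
R_{2,2} = 0.383161 + (0.383161 − 0.367980)/15 = 0.384173
R_{3,2} = 0.387055 + (0.387055 − 0.383161)/15 = 0.387315
R_{3,3} = 0.387315 + (0.387315 − 0.384173)/63 = 0.387365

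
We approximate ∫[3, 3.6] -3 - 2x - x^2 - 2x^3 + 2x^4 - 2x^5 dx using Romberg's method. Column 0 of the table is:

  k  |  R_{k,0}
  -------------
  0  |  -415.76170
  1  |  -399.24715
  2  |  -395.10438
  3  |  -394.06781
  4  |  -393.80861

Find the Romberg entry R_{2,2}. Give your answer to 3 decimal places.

Richardson extrapolation on the trapezoidal column (denominator 4−1=3):
R_{1,1} = -399.24715 + (-399.24715 − (-415.76170))/3 = -393.74230
R_{2,1} = (4·(-395.10438) − (-399.24715)) / 3 = -393.72346
R_{2,2} = -393.72346 + (-393.72346 − (-393.74230))/15 = -393.72220

-393.722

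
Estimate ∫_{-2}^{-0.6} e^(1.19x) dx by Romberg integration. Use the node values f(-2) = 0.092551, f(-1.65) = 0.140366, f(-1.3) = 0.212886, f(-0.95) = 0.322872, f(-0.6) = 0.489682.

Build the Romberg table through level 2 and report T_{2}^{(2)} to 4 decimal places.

0.3337

T_{0}^{(0)} (trapezoid, 1 panel, h=1.4000): 0.407563
T_{1}^{(0)} (trapezoid, 2 panels, h=0.7000): 0.352802
T_{2}^{(0)} (trapezoid, 4 panels, h=0.3500): 0.338534
T_{1}^{(1)} = 0.352802 + (0.352802 − 0.407563)/3 = 0.334548
T_{2}^{(1)} = 0.338534 + (0.338534 − 0.352802)/3 = 0.333778
T_{2}^{(2)} = 0.333778 + (0.333778 − 0.334548)/15 = 0.333727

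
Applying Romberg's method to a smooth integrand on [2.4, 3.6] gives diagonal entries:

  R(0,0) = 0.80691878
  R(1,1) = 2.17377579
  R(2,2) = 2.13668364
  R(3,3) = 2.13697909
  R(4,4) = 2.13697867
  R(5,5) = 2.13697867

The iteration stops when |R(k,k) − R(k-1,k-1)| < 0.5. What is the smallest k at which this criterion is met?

k = 2

|R(1,1) − R(0,0)| = 1.36685701 ≥ 0.5
|R(2,2) − R(1,1)| = 0.03709215 < 0.5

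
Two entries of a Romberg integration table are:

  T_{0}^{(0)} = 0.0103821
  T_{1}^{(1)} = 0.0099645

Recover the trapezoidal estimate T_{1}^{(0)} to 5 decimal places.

0.01007

From T_{1}^{(1)} = (4·T_{1}^{(0)} − T_{0}^{(0)})/3, solve for T_{1}^{(0)}:
4·T_{1}^{(0)} = 3·0.0099645 + 0.0103821 = 0.0402756
T_{1}^{(0)} = 0.0100689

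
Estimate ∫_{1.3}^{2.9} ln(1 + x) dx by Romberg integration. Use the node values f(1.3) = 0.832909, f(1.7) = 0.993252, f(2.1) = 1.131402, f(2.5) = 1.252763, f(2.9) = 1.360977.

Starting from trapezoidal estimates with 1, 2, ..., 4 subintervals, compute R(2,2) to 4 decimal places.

R(0,0) (trapezoid, 1 panel, h=1.6000): 1.755109
R(1,0) (trapezoid, 2 panels, h=0.8000): 1.782676
R(2,0) (trapezoid, 4 panels, h=0.4000): 1.789744
R(1,1) = 1.782676 + (1.782676 − 1.755109)/3 = 1.791865
R(2,1) = 1.789744 + (1.789744 − 1.782676)/3 = 1.792100
R(2,2) = 1.792100 + (1.792100 − 1.791865)/15 = 1.792116

1.7921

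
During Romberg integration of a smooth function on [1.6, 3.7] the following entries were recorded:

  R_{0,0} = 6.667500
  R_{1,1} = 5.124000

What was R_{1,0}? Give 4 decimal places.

5.5099

From R_{1,1} = (4·R_{1,0} − R_{0,0})/3, solve for R_{1,0}:
4·R_{1,0} = 3·5.124000 + 6.667500 = 22.039500
R_{1,0} = 5.509875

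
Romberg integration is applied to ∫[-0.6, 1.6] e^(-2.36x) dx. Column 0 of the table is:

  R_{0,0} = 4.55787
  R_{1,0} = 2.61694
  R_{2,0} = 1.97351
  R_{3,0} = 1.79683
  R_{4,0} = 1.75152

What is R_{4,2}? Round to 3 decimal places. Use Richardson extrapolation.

R_{3,1} = (4·1.79683 − 1.97351) / 3 = 1.73794
R_{4,1} = (4·1.75152 − 1.79683) / 3 = 1.73642
R_{4,2} = 1.73642 + (1.73642 − 1.73794)/15 = 1.73632

1.736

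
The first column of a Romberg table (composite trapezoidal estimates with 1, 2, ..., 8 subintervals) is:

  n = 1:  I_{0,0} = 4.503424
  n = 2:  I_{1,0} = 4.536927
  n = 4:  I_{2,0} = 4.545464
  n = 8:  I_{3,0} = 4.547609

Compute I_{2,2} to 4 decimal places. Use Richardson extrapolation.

Richardson extrapolation on the trapezoidal column (denominator 4−1=3):
I_{1,1} = (4·4.536927 − 4.503424) / 3 = 4.548095
I_{2,1} = (4·4.545464 − 4.536927) / 3 = 4.548310
I_{2,2} = (16·4.548310 − 4.548095) / 15 = 4.548324
(Column j=1 coincides with Simpson's rule on the same nodes.)

4.5483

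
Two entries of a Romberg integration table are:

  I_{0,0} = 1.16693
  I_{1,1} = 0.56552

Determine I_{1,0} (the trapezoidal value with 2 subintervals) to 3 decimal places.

From I_{1,1} = (4·I_{1,0} − I_{0,0})/3, solve for I_{1,0}:
4·I_{1,0} = 3·0.56552 + 1.16693 = 2.86349
I_{1,0} = 0.71587

0.716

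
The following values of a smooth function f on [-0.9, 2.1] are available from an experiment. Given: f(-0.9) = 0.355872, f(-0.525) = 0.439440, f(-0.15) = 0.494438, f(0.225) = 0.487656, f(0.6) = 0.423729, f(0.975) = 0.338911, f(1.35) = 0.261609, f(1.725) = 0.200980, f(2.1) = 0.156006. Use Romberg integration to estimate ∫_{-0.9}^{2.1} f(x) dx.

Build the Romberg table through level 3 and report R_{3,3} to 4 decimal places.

R_{0,0} (trapezoid, 1 panel, h=3.0000): 0.767817
R_{1,0} (trapezoid, 2 panels, h=1.5000): 1.019502
R_{2,0} (trapezoid, 4 panels, h=0.7500): 1.076786
R_{3,0} (trapezoid, 8 panels, h=0.3750): 1.088513
R_{1,1} = 1.019502 + (1.019502 − 0.767817)/3 = 1.103397
R_{2,1} = 1.076786 + (1.076786 − 1.019502)/3 = 1.095881
R_{3,1} = 1.088513 + (1.088513 − 1.076786)/3 = 1.092422
R_{2,2} = 1.095881 + (1.095881 − 1.103397)/15 = 1.095380
R_{3,2} = 1.092422 + (1.092422 − 1.095881)/15 = 1.092191
R_{3,3} = 1.092191 + (1.092191 − 1.095380)/63 = 1.092140

1.0921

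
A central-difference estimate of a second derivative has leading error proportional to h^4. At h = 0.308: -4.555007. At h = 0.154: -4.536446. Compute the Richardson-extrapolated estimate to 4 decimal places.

-4.5352

Extrapolated value = (16·A(h/2) − A(h)) / (16 − 1)
= (16·(-4.536446) − (-4.555007)) / 15
= -68.028129 / 15 = -4.535209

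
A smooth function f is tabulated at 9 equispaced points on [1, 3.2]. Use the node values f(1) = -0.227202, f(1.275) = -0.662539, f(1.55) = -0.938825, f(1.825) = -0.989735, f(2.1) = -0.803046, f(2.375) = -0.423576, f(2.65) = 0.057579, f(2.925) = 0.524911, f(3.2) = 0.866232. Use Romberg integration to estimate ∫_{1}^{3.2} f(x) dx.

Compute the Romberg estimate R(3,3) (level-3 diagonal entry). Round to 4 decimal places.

R(0,0) (trapezoid, 1 panel, h=2.2000): 0.702933
R(1,0) (trapezoid, 2 panels, h=1.1000): -0.531884
R(2,0) (trapezoid, 4 panels, h=0.5500): -0.750627
R(3,0) (trapezoid, 8 panels, h=0.2750): -0.801822
R(1,1) = -0.531884 + (-0.531884 − 0.702933)/3 = -0.943490
R(2,1) = -0.750627 + (-0.750627 − (-0.531884))/3 = -0.823541
R(3,1) = -0.801822 + (-0.801822 − (-0.750627))/3 = -0.818887
R(2,2) = -0.823541 + (-0.823541 − (-0.943490))/15 = -0.815544
R(3,2) = -0.818887 + (-0.818887 − (-0.823541))/15 = -0.818577
R(3,3) = -0.818577 + (-0.818577 − (-0.815544))/63 = -0.818625

-0.8186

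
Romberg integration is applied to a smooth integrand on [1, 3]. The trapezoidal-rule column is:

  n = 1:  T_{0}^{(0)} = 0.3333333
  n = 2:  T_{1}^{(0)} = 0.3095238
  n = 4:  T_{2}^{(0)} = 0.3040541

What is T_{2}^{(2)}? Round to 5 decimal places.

Richardson extrapolation on the trapezoidal column (denominator 4−1=3):
T_{1}^{(1)} = 0.3095238 + (0.3095238 − 0.3333333)/3 = 0.3015873
T_{2}^{(1)} = 0.3040541 + (0.3040541 − 0.3095238)/3 = 0.3022309
T_{2}^{(2)} = (16·0.3022309 − 0.3015873) / 15 = 0.3022738

0.30227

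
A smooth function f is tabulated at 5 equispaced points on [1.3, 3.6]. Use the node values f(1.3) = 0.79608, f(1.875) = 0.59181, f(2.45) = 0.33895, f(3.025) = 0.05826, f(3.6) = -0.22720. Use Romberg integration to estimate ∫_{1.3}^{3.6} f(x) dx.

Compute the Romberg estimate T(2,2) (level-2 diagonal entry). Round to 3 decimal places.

0.737

T(0,0) (trapezoid, 1 panel, h=2.3000): 0.65421
T(1,0) (trapezoid, 2 panels, h=1.1500): 0.71690
T(2,0) (trapezoid, 4 panels, h=0.5750): 0.73224
T(1,1) = 0.71690 + (0.71690 − 0.65421)/3 = 0.73780
T(2,1) = 0.73224 + (0.73224 − 0.71690)/3 = 0.73735
T(2,2) = 0.73735 + (0.73735 − 0.73780)/15 = 0.73732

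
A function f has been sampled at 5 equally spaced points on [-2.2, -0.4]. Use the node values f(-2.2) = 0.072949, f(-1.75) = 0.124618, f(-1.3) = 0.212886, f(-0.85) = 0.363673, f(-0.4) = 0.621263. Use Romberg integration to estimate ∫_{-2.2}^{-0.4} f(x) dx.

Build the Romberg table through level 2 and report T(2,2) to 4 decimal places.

0.4608

T(0,0) (trapezoid, 1 panel, h=1.8000): 0.624791
T(1,0) (trapezoid, 2 panels, h=0.9000): 0.503993
T(2,0) (trapezoid, 4 panels, h=0.4500): 0.471727
T(1,1) = 0.503993 + (0.503993 − 0.624791)/3 = 0.463727
T(2,1) = 0.471727 + (0.471727 − 0.503993)/3 = 0.460972
T(2,2) = 0.460972 + (0.460972 − 0.463727)/15 = 0.460788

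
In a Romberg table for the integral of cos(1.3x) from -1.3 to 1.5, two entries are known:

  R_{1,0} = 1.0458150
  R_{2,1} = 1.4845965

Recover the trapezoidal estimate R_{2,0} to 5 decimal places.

1.37490

From R_{2,1} = (4·R_{2,0} − R_{1,0})/3, solve for R_{2,0}:
4·R_{2,0} = 3·1.4845965 + 1.0458150 = 5.4996045
R_{2,0} = 1.3749011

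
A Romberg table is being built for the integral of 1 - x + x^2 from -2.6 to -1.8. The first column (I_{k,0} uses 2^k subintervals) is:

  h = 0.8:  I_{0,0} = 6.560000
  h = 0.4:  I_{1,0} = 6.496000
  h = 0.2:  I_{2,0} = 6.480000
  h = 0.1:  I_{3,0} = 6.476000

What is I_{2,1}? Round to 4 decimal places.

6.4747

Richardson extrapolation on the trapezoidal column (denominator 4−1=3):
I_{2,1} = 6.480000 + (6.480000 − 6.496000)/3 = 6.474667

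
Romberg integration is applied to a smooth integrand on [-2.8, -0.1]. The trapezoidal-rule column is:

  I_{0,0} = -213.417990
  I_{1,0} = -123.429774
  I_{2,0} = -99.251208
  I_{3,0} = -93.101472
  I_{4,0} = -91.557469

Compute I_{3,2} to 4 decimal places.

-91.0422

I_{2,1} = -99.251208 + (-99.251208 − (-123.429774))/3 = -91.191686
I_{3,1} = -93.101472 + (-93.101472 − (-99.251208))/3 = -91.051560
I_{3,2} = (16·(-91.051560) − (-91.191686)) / 15 = -91.042218
(Column j=1 coincides with Simpson's rule on the same nodes.)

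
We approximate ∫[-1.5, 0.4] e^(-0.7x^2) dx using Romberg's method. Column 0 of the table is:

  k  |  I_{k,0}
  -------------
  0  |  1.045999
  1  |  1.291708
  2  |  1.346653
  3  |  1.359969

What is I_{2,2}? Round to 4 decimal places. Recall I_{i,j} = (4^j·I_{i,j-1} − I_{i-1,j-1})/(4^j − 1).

1.3644

I_{1,1} = 1.291708 + (1.291708 − 1.045999)/3 = 1.373611
I_{2,1} = 1.346653 + (1.346653 − 1.291708)/3 = 1.364968
I_{2,2} = 1.364968 + (1.364968 − 1.373611)/15 = 1.364392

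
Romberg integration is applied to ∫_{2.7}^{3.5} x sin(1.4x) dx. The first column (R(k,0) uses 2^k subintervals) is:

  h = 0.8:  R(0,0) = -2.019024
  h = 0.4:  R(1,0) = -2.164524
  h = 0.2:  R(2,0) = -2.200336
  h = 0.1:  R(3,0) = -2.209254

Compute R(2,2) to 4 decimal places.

-2.2122

R(1,1) = (4·(-2.164524) − (-2.019024)) / 3 = -2.213024
R(2,1) = -2.200336 + (-2.200336 − (-2.164524))/3 = -2.212273
R(2,2) = (16·(-2.212273) − (-2.213024)) / 15 = -2.212223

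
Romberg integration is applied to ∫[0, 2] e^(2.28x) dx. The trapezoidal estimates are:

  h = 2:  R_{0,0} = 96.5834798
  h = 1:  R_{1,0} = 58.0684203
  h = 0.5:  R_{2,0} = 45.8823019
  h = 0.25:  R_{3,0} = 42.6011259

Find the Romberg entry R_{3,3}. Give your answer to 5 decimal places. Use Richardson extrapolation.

Richardson extrapolation on the trapezoidal column (denominator 4−1=3):
R_{1,1} = 58.0684203 + (58.0684203 − 96.5834798)/3 = 45.2300671
R_{2,1} = 45.8823019 + (45.8823019 − 58.0684203)/3 = 41.8202624
R_{3,1} = 42.6011259 + (42.6011259 − 45.8823019)/3 = 41.5074006
R_{2,2} = 41.8202624 + (41.8202624 − 45.2300671)/15 = 41.5929421
R_{3,2} = (16·41.5074006 − 41.8202624) / 15 = 41.4865431
R_{3,3} = 41.4865431 + (41.4865431 − 41.5929421)/63 = 41.4848542

41.48485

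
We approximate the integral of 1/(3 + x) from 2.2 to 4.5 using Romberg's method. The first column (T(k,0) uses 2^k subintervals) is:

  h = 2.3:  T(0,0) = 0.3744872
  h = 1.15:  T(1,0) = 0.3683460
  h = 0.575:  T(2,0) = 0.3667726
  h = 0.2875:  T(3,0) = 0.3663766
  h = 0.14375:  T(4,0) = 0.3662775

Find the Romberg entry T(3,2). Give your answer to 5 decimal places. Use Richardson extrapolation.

Richardson extrapolation on the trapezoidal column (denominator 4−1=3):
T(2,1) = 0.3667726 + (0.3667726 − 0.3683460)/3 = 0.3662481
T(3,1) = (4·0.3663766 − 0.3667726) / 3 = 0.3662446
T(3,2) = 0.3662446 + (0.3662446 − 0.3662481)/15 = 0.3662444

0.36624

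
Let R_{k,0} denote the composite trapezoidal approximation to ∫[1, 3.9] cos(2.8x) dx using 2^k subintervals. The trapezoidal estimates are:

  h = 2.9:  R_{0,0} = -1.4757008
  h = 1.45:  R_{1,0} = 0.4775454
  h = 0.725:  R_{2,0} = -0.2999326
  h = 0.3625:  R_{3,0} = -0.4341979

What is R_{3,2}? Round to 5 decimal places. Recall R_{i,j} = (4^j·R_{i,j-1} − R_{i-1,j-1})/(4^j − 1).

-0.47361

R_{2,1} = -0.2999326 + (-0.2999326 − 0.4775454)/3 = -0.5590919
R_{3,1} = -0.4341979 + (-0.4341979 − (-0.2999326))/3 = -0.4789530
R_{3,2} = (16·(-0.4789530) − (-0.5590919)) / 15 = -0.4736104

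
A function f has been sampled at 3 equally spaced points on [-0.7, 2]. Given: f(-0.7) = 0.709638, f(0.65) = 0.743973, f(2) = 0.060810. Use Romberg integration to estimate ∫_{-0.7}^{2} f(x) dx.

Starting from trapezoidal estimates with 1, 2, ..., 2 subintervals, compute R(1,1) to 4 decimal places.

1.6859

R(0,0) (trapezoid, 1 panel, h=2.7000): 1.040105
R(1,0) (trapezoid, 2 panels, h=1.3500): 1.524416
R(1,1) = 1.524416 + (1.524416 − 1.040105)/3 = 1.685853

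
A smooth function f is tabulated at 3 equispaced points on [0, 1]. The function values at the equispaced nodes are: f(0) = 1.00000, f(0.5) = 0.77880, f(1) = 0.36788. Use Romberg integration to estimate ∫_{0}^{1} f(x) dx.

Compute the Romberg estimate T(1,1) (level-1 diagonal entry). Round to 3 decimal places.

T(0,0) (trapezoid, 1 panel, h=1.0000): 0.68394
T(1,0) (trapezoid, 2 panels, h=0.5000): 0.73137
T(1,1) = 0.73137 + (0.73137 − 0.68394)/3 = 0.74718

0.747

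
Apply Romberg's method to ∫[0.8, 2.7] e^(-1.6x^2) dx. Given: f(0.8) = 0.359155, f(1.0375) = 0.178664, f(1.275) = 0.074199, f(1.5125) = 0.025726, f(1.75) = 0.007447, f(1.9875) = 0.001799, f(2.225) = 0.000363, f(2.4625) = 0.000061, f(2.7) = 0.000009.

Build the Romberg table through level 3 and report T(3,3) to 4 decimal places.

0.1068

T(0,0) (trapezoid, 1 panel, h=1.9000): 0.341206
T(1,0) (trapezoid, 2 panels, h=0.9500): 0.177678
T(2,0) (trapezoid, 4 panels, h=0.4750): 0.124256
T(3,0) (trapezoid, 8 panels, h=0.2375): 0.111112
T(1,1) = 0.177678 + (0.177678 − 0.341206)/3 = 0.123169
T(2,1) = 0.124256 + (0.124256 − 0.177678)/3 = 0.106449
T(3,1) = 0.111112 + (0.111112 − 0.124256)/3 = 0.106731
T(2,2) = 0.106449 + (0.106449 − 0.123169)/15 = 0.105334
T(3,2) = 0.106731 + (0.106731 − 0.106449)/15 = 0.106750
T(3,3) = 0.106750 + (0.106750 − 0.105334)/63 = 0.106772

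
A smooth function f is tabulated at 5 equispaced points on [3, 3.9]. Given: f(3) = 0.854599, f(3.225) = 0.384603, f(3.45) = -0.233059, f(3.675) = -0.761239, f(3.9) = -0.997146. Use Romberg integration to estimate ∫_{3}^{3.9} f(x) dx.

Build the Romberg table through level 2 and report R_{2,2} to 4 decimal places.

-0.1585

R_{0,0} (trapezoid, 1 panel, h=0.9000): -0.064146
R_{1,0} (trapezoid, 2 panels, h=0.4500): -0.136950
R_{2,0} (trapezoid, 4 panels, h=0.2250): -0.153218
R_{1,1} = -0.136950 + (-0.136950 − (-0.064146))/3 = -0.161218
R_{2,1} = -0.153218 + (-0.153218 − (-0.136950))/3 = -0.158641
R_{2,2} = -0.158641 + (-0.158641 − (-0.161218))/15 = -0.158469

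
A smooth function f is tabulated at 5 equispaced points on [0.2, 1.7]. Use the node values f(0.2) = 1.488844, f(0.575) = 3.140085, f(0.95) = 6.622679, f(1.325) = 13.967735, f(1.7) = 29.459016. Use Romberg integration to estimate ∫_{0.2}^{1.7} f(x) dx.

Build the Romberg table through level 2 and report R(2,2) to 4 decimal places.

14.0593

R(0,0) (trapezoid, 1 panel, h=1.5000): 23.210895
R(1,0) (trapezoid, 2 panels, h=0.7500): 16.572457
R(2,0) (trapezoid, 4 panels, h=0.3750): 14.701661
R(1,1) = 16.572457 + (16.572457 − 23.210895)/3 = 14.359644
R(2,1) = 14.701661 + (14.701661 − 16.572457)/3 = 14.078062
R(2,2) = 14.078062 + (14.078062 − 14.359644)/15 = 14.059290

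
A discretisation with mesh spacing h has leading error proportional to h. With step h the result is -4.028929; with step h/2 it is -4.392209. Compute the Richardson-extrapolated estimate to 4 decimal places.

The leading error scales as h; refining by a factor of 2 reduces it by 2^1 = 2.
Extrapolated value = (2·A(h/2) − A(h)) / (2 − 1)
= (2·(-4.392209) − (-4.028929)) / 1
= -4.755489 / 1 = -4.755489

-4.7555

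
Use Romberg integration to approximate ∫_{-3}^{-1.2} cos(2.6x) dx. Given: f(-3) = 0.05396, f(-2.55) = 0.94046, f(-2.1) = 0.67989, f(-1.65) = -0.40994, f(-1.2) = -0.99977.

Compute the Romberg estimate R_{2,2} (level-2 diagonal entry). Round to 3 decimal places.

R_{0,0} (trapezoid, 1 panel, h=1.8000): -0.85123
R_{1,0} (trapezoid, 2 panels, h=0.9000): 0.18629
R_{2,0} (trapezoid, 4 panels, h=0.4500): 0.33188
R_{1,1} = 0.18629 + (0.18629 − (-0.85123))/3 = 0.53213
R_{2,1} = 0.33188 + (0.33188 − 0.18629)/3 = 0.38041
R_{2,2} = 0.38041 + (0.38041 − 0.53213)/15 = 0.37030

0.370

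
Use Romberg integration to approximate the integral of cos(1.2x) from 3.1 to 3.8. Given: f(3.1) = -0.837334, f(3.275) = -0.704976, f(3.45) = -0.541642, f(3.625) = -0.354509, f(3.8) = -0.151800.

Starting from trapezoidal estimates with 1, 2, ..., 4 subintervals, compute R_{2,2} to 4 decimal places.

R_{0,0} (trapezoid, 1 panel, h=0.7000): -0.346197
R_{1,0} (trapezoid, 2 panels, h=0.3500): -0.362673
R_{2,0} (trapezoid, 4 panels, h=0.1750): -0.366746
R_{1,1} = -0.362673 + (-0.362673 − (-0.346197))/3 = -0.368165
R_{2,1} = -0.366746 + (-0.366746 − (-0.362673))/3 = -0.368104
R_{2,2} = -0.368104 + (-0.368104 − (-0.368165))/15 = -0.368100

-0.3681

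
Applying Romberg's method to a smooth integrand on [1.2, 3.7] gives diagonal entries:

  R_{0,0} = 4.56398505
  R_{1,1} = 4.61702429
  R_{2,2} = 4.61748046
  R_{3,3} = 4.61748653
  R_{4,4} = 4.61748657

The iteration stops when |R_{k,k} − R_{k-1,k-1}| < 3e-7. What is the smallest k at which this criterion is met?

k = 4

|R_{1,1} − R_{0,0}| = 0.05303924 ≥ 3e-7
|R_{2,2} − R_{1,1}| = 0.00045617 ≥ 3e-7
|R_{3,3} − R_{2,2}| = 0.00000607 ≥ 3e-7
|R_{4,4} − R_{3,3}| = 0.00000004 < 3e-7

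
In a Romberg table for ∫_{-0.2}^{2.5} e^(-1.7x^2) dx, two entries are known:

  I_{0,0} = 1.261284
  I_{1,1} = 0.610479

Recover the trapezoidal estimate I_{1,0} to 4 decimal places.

0.7732

From I_{1,1} = (4·I_{1,0} − I_{0,0})/3, solve for I_{1,0}:
4·I_{1,0} = 3·0.610479 + 1.261284 = 3.092721
I_{1,0} = 0.773180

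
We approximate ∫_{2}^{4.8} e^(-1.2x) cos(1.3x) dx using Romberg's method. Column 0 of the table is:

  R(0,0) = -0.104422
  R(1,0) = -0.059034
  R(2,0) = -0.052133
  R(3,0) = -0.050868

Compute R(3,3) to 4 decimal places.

-0.0505

Richardson extrapolation on the trapezoidal column (denominator 4−1=3):
R(1,1) = -0.059034 + (-0.059034 − (-0.104422))/3 = -0.043905
R(2,1) = -0.052133 + (-0.052133 − (-0.059034))/3 = -0.049833
R(3,1) = (4·(-0.050868) − (-0.052133)) / 3 = -0.050446
R(2,2) = (16·(-0.049833) − (-0.043905)) / 15 = -0.050228
R(3,2) = -0.050446 + (-0.050446 − (-0.049833))/15 = -0.050487
R(3,3) = (64·(-0.050487) − (-0.050228)) / 63 = -0.050491
(Column j=1 coincides with Simpson's rule on the same nodes.)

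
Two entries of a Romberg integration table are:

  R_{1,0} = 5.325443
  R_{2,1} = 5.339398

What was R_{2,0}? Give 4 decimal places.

5.3359

From R_{2,1} = (4·R_{2,0} − R_{1,0})/3, solve for R_{2,0}:
4·R_{2,0} = 3·5.339398 + 5.325443 = 21.343637
R_{2,0} = 5.335909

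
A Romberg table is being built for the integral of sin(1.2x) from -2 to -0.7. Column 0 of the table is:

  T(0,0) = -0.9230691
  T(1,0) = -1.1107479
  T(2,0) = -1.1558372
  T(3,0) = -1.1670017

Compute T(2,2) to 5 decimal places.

-1.17070

Richardson extrapolation on the trapezoidal column (denominator 4−1=3):
T(1,1) = -1.1107479 + (-1.1107479 − (-0.9230691))/3 = -1.1733075
T(2,1) = -1.1558372 + (-1.1558372 − (-1.1107479))/3 = -1.1708670
T(2,2) = (16·(-1.1708670) − (-1.1733075)) / 15 = -1.1707043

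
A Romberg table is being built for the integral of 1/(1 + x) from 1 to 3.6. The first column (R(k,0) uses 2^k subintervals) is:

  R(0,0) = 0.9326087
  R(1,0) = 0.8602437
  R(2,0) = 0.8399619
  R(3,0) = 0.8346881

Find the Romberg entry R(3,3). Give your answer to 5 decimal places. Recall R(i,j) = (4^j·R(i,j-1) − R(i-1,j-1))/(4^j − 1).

0.83291

Richardson extrapolation on the trapezoidal column (denominator 4−1=3):
R(1,1) = 0.8602437 + (0.8602437 − 0.9326087)/3 = 0.8361220
R(2,1) = (4·0.8399619 − 0.8602437) / 3 = 0.8332013
R(3,1) = 0.8346881 + (0.8346881 − 0.8399619)/3 = 0.8329302
R(2,2) = (16·0.8332013 − 0.8361220) / 15 = 0.8330066
R(3,2) = (16·0.8329302 − 0.8332013) / 15 = 0.8329121
R(3,3) = 0.8329121 + (0.8329121 − 0.8330066)/63 = 0.8329106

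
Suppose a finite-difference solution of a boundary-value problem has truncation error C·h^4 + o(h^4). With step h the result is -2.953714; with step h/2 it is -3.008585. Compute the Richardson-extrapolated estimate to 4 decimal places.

The leading error scales as h^4; refining by a factor of 2 reduces it by 2^4 = 16.
Extrapolated value = (16·A(h/2) − A(h)) / (16 − 1)
= (16·(-3.008585) − (-2.953714)) / 15
= -45.183646 / 15 = -3.012243

-3.0122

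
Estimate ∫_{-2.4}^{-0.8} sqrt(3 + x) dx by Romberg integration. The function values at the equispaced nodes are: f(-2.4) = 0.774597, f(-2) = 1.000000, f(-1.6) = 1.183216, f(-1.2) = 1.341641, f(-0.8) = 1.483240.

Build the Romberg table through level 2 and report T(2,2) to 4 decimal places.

T(0,0) (trapezoid, 1 panel, h=1.6000): 1.806270
T(1,0) (trapezoid, 2 panels, h=0.8000): 1.849708
T(2,0) (trapezoid, 4 panels, h=0.4000): 1.861510
T(1,1) = 1.849708 + (1.849708 − 1.806270)/3 = 1.864187
T(2,1) = 1.861510 + (1.861510 − 1.849708)/3 = 1.865444
T(2,2) = 1.865444 + (1.865444 − 1.864187)/15 = 1.865528

1.8655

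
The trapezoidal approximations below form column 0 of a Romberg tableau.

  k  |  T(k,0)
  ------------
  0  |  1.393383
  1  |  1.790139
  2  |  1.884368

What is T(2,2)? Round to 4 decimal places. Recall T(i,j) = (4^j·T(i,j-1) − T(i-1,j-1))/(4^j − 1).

1.9153

T(1,1) = (4·1.790139 − 1.393383) / 3 = 1.922391
T(2,1) = (4·1.884368 − 1.790139) / 3 = 1.915778
T(2,2) = 1.915778 + (1.915778 − 1.922391)/15 = 1.915337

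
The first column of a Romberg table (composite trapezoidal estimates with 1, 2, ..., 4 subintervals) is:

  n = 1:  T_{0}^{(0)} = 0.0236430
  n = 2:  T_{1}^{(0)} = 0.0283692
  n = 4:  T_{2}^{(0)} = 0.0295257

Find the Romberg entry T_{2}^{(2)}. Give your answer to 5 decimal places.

T_{1}^{(1)} = 0.0283692 + (0.0283692 − 0.0236430)/3 = 0.0299446
T_{2}^{(1)} = (4·0.0295257 − 0.0283692) / 3 = 0.0299112
T_{2}^{(2)} = (16·0.0299112 − 0.0299446) / 15 = 0.0299090

0.02991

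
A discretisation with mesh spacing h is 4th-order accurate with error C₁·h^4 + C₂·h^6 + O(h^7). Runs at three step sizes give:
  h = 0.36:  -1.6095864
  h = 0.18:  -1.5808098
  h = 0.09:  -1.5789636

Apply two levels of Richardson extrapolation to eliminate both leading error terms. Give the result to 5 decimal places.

-1.57884

First eliminate the h^4 term (factor 2^4 = 16):
  B₁ = (16·(-1.5808098) − (-1.6095864))/15 = -1.5788914
  B₂ = (16·(-1.5789636) − (-1.5808098))/15 = -1.5788405
Then eliminate the h^6 term (factor 2^6 = 64):
  (64·(-1.5788405) − (-1.5788914))/63 = -1.5788397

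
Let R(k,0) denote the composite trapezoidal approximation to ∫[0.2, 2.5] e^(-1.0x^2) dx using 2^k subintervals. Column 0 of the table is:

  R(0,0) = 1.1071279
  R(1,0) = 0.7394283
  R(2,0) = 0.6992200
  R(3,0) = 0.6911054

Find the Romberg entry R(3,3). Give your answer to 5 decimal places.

R(1,1) = (4·0.7394283 − 1.1071279) / 3 = 0.6168618
R(2,1) = (4·0.6992200 − 0.7394283) / 3 = 0.6858172
R(3,1) = 0.6911054 + (0.6911054 − 0.6992200)/3 = 0.6884005
R(2,2) = (16·0.6858172 − 0.6168618) / 15 = 0.6904142
R(3,2) = 0.6884005 + (0.6884005 − 0.6858172)/15 = 0.6885727
R(3,3) = (64·0.6885727 − 0.6904142) / 63 = 0.6885435
(Column j=1 coincides with Simpson's rule on the same nodes.)

0.68854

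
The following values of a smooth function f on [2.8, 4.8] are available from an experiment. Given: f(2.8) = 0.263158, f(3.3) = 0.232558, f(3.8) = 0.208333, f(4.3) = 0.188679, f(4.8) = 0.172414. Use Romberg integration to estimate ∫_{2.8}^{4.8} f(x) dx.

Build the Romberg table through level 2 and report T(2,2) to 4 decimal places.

T(0,0) (trapezoid, 1 panel, h=2.0000): 0.435572
T(1,0) (trapezoid, 2 panels, h=1.0000): 0.426119
T(2,0) (trapezoid, 4 panels, h=0.5000): 0.423678
T(1,1) = 0.426119 + (0.426119 − 0.435572)/3 = 0.422968
T(2,1) = 0.423678 + (0.423678 − 0.426119)/3 = 0.422864
T(2,2) = 0.422864 + (0.422864 − 0.422968)/15 = 0.422857

0.4229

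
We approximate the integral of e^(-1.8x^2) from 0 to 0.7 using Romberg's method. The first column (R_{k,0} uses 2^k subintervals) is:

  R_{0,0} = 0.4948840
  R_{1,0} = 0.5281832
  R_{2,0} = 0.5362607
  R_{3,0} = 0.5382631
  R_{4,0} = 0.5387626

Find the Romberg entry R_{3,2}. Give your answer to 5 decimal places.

R_{2,1} = (4·0.5362607 − 0.5281832) / 3 = 0.5389532
R_{3,1} = (4·0.5382631 − 0.5362607) / 3 = 0.5389306
R_{3,2} = 0.5389306 + (0.5389306 − 0.5389532)/15 = 0.5389291
(Column j=1 coincides with Simpson's rule on the same nodes.)

0.53893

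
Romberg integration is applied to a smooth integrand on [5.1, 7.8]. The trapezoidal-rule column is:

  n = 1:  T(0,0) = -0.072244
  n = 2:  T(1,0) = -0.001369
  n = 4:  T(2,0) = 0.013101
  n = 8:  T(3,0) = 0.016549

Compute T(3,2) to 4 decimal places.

0.0177

Richardson extrapolation on the trapezoidal column (denominator 4−1=3):
T(2,1) = (4·0.013101 − (-0.001369)) / 3 = 0.017924
T(3,1) = 0.016549 + (0.016549 − 0.013101)/3 = 0.017698
T(3,2) = (16·0.017698 − 0.017924) / 15 = 0.017683
(Column j=1 coincides with Simpson's rule on the same nodes.)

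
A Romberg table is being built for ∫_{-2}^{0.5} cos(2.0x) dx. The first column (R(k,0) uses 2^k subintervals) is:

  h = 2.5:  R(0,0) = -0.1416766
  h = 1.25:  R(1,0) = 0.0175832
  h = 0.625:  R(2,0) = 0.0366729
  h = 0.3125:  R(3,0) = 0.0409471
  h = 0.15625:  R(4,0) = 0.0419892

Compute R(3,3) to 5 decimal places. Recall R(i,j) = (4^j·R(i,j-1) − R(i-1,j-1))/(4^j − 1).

0.04235

R(1,1) = 0.0175832 + (0.0175832 − (-0.1416766))/3 = 0.0706698
R(2,1) = 0.0366729 + (0.0366729 − 0.0175832)/3 = 0.0430361
R(3,1) = (4·0.0409471 − 0.0366729) / 3 = 0.0423718
R(2,2) = (16·0.0430361 − 0.0706698) / 15 = 0.0411939
R(3,2) = (16·0.0423718 − 0.0430361) / 15 = 0.0423275
R(3,3) = 0.0423275 + (0.0423275 − 0.0411939)/63 = 0.0423455
(Column j=1 coincides with Simpson's rule on the same nodes.)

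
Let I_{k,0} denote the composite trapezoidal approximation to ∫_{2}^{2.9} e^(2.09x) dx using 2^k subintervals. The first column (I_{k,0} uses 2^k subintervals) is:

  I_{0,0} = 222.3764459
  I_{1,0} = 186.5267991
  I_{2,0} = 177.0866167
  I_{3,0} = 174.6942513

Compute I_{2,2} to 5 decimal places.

Richardson extrapolation on the trapezoidal column (denominator 4−1=3):
I_{1,1} = 186.5267991 + (186.5267991 − 222.3764459)/3 = 174.5769168
I_{2,1} = (4·177.0866167 − 186.5267991) / 3 = 173.9398892
I_{2,2} = (16·173.9398892 − 174.5769168) / 15 = 173.8974207

173.89742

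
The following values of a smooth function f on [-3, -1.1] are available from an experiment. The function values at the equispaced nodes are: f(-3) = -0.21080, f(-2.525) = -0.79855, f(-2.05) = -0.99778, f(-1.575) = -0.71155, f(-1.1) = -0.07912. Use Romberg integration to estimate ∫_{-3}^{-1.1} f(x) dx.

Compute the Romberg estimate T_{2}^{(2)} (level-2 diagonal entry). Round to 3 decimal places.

T_{0}^{(0)} (trapezoid, 1 panel, h=1.9000): -0.27542
T_{1}^{(0)} (trapezoid, 2 panels, h=0.9500): -1.08560
T_{2}^{(0)} (trapezoid, 4 panels, h=0.4750): -1.26010
T_{1}^{(1)} = -1.08560 + (-1.08560 − (-0.27542))/3 = -1.35566
T_{2}^{(1)} = -1.26010 + (-1.26010 − (-1.08560))/3 = -1.31827
T_{2}^{(2)} = -1.31827 + (-1.31827 − (-1.35566))/15 = -1.31578

-1.316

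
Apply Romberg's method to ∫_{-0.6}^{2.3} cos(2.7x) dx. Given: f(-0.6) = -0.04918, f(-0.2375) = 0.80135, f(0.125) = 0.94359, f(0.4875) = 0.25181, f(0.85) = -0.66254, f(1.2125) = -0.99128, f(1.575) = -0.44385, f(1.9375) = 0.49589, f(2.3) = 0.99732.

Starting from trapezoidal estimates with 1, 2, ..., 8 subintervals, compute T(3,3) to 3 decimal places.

T(0,0) (trapezoid, 1 panel, h=2.9000): 1.37480
T(1,0) (trapezoid, 2 panels, h=1.4500): -0.27328
T(2,0) (trapezoid, 4 panels, h=0.7250): 0.22567
T(3,0) (trapezoid, 8 panels, h=0.3625): 0.31503
T(1,1) = -0.27328 + (-0.27328 − 1.37480)/3 = -0.82264
T(2,1) = 0.22567 + (0.22567 − (-0.27328))/3 = 0.39199
T(3,1) = 0.31503 + (0.31503 − 0.22567)/3 = 0.34482
T(2,2) = 0.39199 + (0.39199 − (-0.82264))/15 = 0.47297
T(3,2) = 0.34482 + (0.34482 − 0.39199)/15 = 0.34168
T(3,3) = 0.34168 + (0.34168 − 0.47297)/63 = 0.33960

0.340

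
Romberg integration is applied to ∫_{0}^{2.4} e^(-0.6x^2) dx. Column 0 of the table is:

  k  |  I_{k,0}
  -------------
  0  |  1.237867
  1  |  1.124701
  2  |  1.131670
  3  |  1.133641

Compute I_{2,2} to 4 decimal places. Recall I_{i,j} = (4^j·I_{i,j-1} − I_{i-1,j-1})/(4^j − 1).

Richardson extrapolation on the trapezoidal column (denominator 4−1=3):
I_{1,1} = (4·1.124701 − 1.237867) / 3 = 1.086979
I_{2,1} = 1.131670 + (1.131670 − 1.124701)/3 = 1.133993
I_{2,2} = 1.133993 + (1.133993 − 1.086979)/15 = 1.137127
(Column j=1 coincides with Simpson's rule on the same nodes.)

1.1371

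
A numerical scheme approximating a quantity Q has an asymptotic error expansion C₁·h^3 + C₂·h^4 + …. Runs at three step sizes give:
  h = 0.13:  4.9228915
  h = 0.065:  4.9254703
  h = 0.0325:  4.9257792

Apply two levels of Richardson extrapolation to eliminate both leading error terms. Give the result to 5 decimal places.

4.92582

First eliminate the h^3 term (factor 2^3 = 8):
  B₁ = (8·4.9254703 − 4.9228915)/7 = 4.9258387
  B₂ = (8·4.9257792 − 4.9254703)/7 = 4.9258233
Then eliminate the h^4 term (factor 2^4 = 16):
  (16·4.9258233 − 4.9258387)/15 = 4.9258223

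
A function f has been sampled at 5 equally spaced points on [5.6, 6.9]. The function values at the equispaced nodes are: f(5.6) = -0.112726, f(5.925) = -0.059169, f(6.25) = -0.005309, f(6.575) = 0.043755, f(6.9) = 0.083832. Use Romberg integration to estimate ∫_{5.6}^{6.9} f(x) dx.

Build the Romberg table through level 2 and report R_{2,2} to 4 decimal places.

R_{0,0} (trapezoid, 1 panel, h=1.3000): -0.018781
R_{1,0} (trapezoid, 2 panels, h=0.6500): -0.012841
R_{2,0} (trapezoid, 4 panels, h=0.3250): -0.011430
R_{1,1} = -0.012841 + (-0.012841 − (-0.018781))/3 = -0.010861
R_{2,1} = -0.011430 + (-0.011430 − (-0.012841))/3 = -0.010960
R_{2,2} = -0.010960 + (-0.010960 − (-0.010861))/15 = -0.010967

-0.0110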